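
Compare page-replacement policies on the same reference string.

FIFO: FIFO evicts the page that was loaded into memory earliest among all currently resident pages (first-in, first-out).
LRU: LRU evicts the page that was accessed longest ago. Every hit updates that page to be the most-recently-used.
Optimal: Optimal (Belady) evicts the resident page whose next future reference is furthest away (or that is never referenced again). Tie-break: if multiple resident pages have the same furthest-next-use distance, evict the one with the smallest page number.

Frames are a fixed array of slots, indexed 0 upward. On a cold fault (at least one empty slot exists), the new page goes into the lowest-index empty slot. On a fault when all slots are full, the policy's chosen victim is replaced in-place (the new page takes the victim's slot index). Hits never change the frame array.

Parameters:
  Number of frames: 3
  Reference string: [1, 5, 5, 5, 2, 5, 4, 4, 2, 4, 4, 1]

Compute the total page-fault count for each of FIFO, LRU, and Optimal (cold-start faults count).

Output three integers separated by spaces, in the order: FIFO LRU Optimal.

--- FIFO ---
  step 0: ref 1 -> FAULT, frames=[1,-,-] (faults so far: 1)
  step 1: ref 5 -> FAULT, frames=[1,5,-] (faults so far: 2)
  step 2: ref 5 -> HIT, frames=[1,5,-] (faults so far: 2)
  step 3: ref 5 -> HIT, frames=[1,5,-] (faults so far: 2)
  step 4: ref 2 -> FAULT, frames=[1,5,2] (faults so far: 3)
  step 5: ref 5 -> HIT, frames=[1,5,2] (faults so far: 3)
  step 6: ref 4 -> FAULT, evict 1, frames=[4,5,2] (faults so far: 4)
  step 7: ref 4 -> HIT, frames=[4,5,2] (faults so far: 4)
  step 8: ref 2 -> HIT, frames=[4,5,2] (faults so far: 4)
  step 9: ref 4 -> HIT, frames=[4,5,2] (faults so far: 4)
  step 10: ref 4 -> HIT, frames=[4,5,2] (faults so far: 4)
  step 11: ref 1 -> FAULT, evict 5, frames=[4,1,2] (faults so far: 5)
  FIFO total faults: 5
--- LRU ---
  step 0: ref 1 -> FAULT, frames=[1,-,-] (faults so far: 1)
  step 1: ref 5 -> FAULT, frames=[1,5,-] (faults so far: 2)
  step 2: ref 5 -> HIT, frames=[1,5,-] (faults so far: 2)
  step 3: ref 5 -> HIT, frames=[1,5,-] (faults so far: 2)
  step 4: ref 2 -> FAULT, frames=[1,5,2] (faults so far: 3)
  step 5: ref 5 -> HIT, frames=[1,5,2] (faults so far: 3)
  step 6: ref 4 -> FAULT, evict 1, frames=[4,5,2] (faults so far: 4)
  step 7: ref 4 -> HIT, frames=[4,5,2] (faults so far: 4)
  step 8: ref 2 -> HIT, frames=[4,5,2] (faults so far: 4)
  step 9: ref 4 -> HIT, frames=[4,5,2] (faults so far: 4)
  step 10: ref 4 -> HIT, frames=[4,5,2] (faults so far: 4)
  step 11: ref 1 -> FAULT, evict 5, frames=[4,1,2] (faults so far: 5)
  LRU total faults: 5
--- Optimal ---
  step 0: ref 1 -> FAULT, frames=[1,-,-] (faults so far: 1)
  step 1: ref 5 -> FAULT, frames=[1,5,-] (faults so far: 2)
  step 2: ref 5 -> HIT, frames=[1,5,-] (faults so far: 2)
  step 3: ref 5 -> HIT, frames=[1,5,-] (faults so far: 2)
  step 4: ref 2 -> FAULT, frames=[1,5,2] (faults so far: 3)
  step 5: ref 5 -> HIT, frames=[1,5,2] (faults so far: 3)
  step 6: ref 4 -> FAULT, evict 5, frames=[1,4,2] (faults so far: 4)
  step 7: ref 4 -> HIT, frames=[1,4,2] (faults so far: 4)
  step 8: ref 2 -> HIT, frames=[1,4,2] (faults so far: 4)
  step 9: ref 4 -> HIT, frames=[1,4,2] (faults so far: 4)
  step 10: ref 4 -> HIT, frames=[1,4,2] (faults so far: 4)
  step 11: ref 1 -> HIT, frames=[1,4,2] (faults so far: 4)
  Optimal total faults: 4

Answer: 5 5 4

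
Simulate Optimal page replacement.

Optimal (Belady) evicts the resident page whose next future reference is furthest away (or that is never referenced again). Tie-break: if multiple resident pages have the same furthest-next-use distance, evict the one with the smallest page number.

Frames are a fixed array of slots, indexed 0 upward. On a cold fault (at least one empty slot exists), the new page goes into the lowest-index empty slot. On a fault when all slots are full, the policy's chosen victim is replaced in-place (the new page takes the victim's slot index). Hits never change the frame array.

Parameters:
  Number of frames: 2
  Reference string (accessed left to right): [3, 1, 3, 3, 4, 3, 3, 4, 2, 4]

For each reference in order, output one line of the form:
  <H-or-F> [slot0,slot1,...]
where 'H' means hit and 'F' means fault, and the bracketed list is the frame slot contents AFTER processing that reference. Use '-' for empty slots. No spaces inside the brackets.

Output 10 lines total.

F [3,-]
F [3,1]
H [3,1]
H [3,1]
F [3,4]
H [3,4]
H [3,4]
H [3,4]
F [2,4]
H [2,4]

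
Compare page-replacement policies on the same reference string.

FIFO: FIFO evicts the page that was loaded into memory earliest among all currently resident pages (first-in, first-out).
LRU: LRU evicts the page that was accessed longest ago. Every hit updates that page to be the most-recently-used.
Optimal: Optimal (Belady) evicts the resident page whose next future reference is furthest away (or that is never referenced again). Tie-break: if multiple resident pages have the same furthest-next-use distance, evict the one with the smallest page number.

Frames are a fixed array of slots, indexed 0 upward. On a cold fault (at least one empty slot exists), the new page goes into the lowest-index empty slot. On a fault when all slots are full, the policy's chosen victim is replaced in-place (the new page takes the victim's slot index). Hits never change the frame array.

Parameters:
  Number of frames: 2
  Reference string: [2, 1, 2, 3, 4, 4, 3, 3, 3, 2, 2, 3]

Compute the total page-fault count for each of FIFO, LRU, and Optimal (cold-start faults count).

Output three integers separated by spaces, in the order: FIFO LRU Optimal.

--- FIFO ---
  step 0: ref 2 -> FAULT, frames=[2,-] (faults so far: 1)
  step 1: ref 1 -> FAULT, frames=[2,1] (faults so far: 2)
  step 2: ref 2 -> HIT, frames=[2,1] (faults so far: 2)
  step 3: ref 3 -> FAULT, evict 2, frames=[3,1] (faults so far: 3)
  step 4: ref 4 -> FAULT, evict 1, frames=[3,4] (faults so far: 4)
  step 5: ref 4 -> HIT, frames=[3,4] (faults so far: 4)
  step 6: ref 3 -> HIT, frames=[3,4] (faults so far: 4)
  step 7: ref 3 -> HIT, frames=[3,4] (faults so far: 4)
  step 8: ref 3 -> HIT, frames=[3,4] (faults so far: 4)
  step 9: ref 2 -> FAULT, evict 3, frames=[2,4] (faults so far: 5)
  step 10: ref 2 -> HIT, frames=[2,4] (faults so far: 5)
  step 11: ref 3 -> FAULT, evict 4, frames=[2,3] (faults so far: 6)
  FIFO total faults: 6
--- LRU ---
  step 0: ref 2 -> FAULT, frames=[2,-] (faults so far: 1)
  step 1: ref 1 -> FAULT, frames=[2,1] (faults so far: 2)
  step 2: ref 2 -> HIT, frames=[2,1] (faults so far: 2)
  step 3: ref 3 -> FAULT, evict 1, frames=[2,3] (faults so far: 3)
  step 4: ref 4 -> FAULT, evict 2, frames=[4,3] (faults so far: 4)
  step 5: ref 4 -> HIT, frames=[4,3] (faults so far: 4)
  step 6: ref 3 -> HIT, frames=[4,3] (faults so far: 4)
  step 7: ref 3 -> HIT, frames=[4,3] (faults so far: 4)
  step 8: ref 3 -> HIT, frames=[4,3] (faults so far: 4)
  step 9: ref 2 -> FAULT, evict 4, frames=[2,3] (faults so far: 5)
  step 10: ref 2 -> HIT, frames=[2,3] (faults so far: 5)
  step 11: ref 3 -> HIT, frames=[2,3] (faults so far: 5)
  LRU total faults: 5
--- Optimal ---
  step 0: ref 2 -> FAULT, frames=[2,-] (faults so far: 1)
  step 1: ref 1 -> FAULT, frames=[2,1] (faults so far: 2)
  step 2: ref 2 -> HIT, frames=[2,1] (faults so far: 2)
  step 3: ref 3 -> FAULT, evict 1, frames=[2,3] (faults so far: 3)
  step 4: ref 4 -> FAULT, evict 2, frames=[4,3] (faults so far: 4)
  step 5: ref 4 -> HIT, frames=[4,3] (faults so far: 4)
  step 6: ref 3 -> HIT, frames=[4,3] (faults so far: 4)
  step 7: ref 3 -> HIT, frames=[4,3] (faults so far: 4)
  step 8: ref 3 -> HIT, frames=[4,3] (faults so far: 4)
  step 9: ref 2 -> FAULT, evict 4, frames=[2,3] (faults so far: 5)
  step 10: ref 2 -> HIT, frames=[2,3] (faults so far: 5)
  step 11: ref 3 -> HIT, frames=[2,3] (faults so far: 5)
  Optimal total faults: 5

Answer: 6 5 5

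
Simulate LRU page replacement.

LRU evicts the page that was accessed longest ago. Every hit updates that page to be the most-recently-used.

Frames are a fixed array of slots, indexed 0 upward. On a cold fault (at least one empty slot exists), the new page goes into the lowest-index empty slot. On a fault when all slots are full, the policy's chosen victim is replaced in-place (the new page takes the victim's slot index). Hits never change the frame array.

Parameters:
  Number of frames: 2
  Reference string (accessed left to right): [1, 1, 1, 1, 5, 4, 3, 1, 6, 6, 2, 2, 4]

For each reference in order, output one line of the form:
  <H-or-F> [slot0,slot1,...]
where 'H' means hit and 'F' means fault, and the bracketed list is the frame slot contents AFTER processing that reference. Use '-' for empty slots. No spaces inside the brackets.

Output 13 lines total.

F [1,-]
H [1,-]
H [1,-]
H [1,-]
F [1,5]
F [4,5]
F [4,3]
F [1,3]
F [1,6]
H [1,6]
F [2,6]
H [2,6]
F [2,4]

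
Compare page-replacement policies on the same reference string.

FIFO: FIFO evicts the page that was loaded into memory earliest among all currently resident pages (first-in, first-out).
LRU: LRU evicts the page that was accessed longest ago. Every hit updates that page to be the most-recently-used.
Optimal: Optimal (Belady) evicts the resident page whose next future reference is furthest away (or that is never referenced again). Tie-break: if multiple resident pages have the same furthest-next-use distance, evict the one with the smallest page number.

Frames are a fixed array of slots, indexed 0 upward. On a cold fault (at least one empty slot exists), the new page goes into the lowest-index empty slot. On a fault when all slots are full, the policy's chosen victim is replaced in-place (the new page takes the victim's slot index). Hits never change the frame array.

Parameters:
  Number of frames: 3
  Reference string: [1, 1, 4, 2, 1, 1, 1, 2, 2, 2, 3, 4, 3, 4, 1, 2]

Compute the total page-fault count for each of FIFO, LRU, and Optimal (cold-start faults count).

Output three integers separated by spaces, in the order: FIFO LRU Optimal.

Answer: 5 7 5

Derivation:
--- FIFO ---
  step 0: ref 1 -> FAULT, frames=[1,-,-] (faults so far: 1)
  step 1: ref 1 -> HIT, frames=[1,-,-] (faults so far: 1)
  step 2: ref 4 -> FAULT, frames=[1,4,-] (faults so far: 2)
  step 3: ref 2 -> FAULT, frames=[1,4,2] (faults so far: 3)
  step 4: ref 1 -> HIT, frames=[1,4,2] (faults so far: 3)
  step 5: ref 1 -> HIT, frames=[1,4,2] (faults so far: 3)
  step 6: ref 1 -> HIT, frames=[1,4,2] (faults so far: 3)
  step 7: ref 2 -> HIT, frames=[1,4,2] (faults so far: 3)
  step 8: ref 2 -> HIT, frames=[1,4,2] (faults so far: 3)
  step 9: ref 2 -> HIT, frames=[1,4,2] (faults so far: 3)
  step 10: ref 3 -> FAULT, evict 1, frames=[3,4,2] (faults so far: 4)
  step 11: ref 4 -> HIT, frames=[3,4,2] (faults so far: 4)
  step 12: ref 3 -> HIT, frames=[3,4,2] (faults so far: 4)
  step 13: ref 4 -> HIT, frames=[3,4,2] (faults so far: 4)
  step 14: ref 1 -> FAULT, evict 4, frames=[3,1,2] (faults so far: 5)
  step 15: ref 2 -> HIT, frames=[3,1,2] (faults so far: 5)
  FIFO total faults: 5
--- LRU ---
  step 0: ref 1 -> FAULT, frames=[1,-,-] (faults so far: 1)
  step 1: ref 1 -> HIT, frames=[1,-,-] (faults so far: 1)
  step 2: ref 4 -> FAULT, frames=[1,4,-] (faults so far: 2)
  step 3: ref 2 -> FAULT, frames=[1,4,2] (faults so far: 3)
  step 4: ref 1 -> HIT, frames=[1,4,2] (faults so far: 3)
  step 5: ref 1 -> HIT, frames=[1,4,2] (faults so far: 3)
  step 6: ref 1 -> HIT, frames=[1,4,2] (faults so far: 3)
  step 7: ref 2 -> HIT, frames=[1,4,2] (faults so far: 3)
  step 8: ref 2 -> HIT, frames=[1,4,2] (faults so far: 3)
  step 9: ref 2 -> HIT, frames=[1,4,2] (faults so far: 3)
  step 10: ref 3 -> FAULT, evict 4, frames=[1,3,2] (faults so far: 4)
  step 11: ref 4 -> FAULT, evict 1, frames=[4,3,2] (faults so far: 5)
  step 12: ref 3 -> HIT, frames=[4,3,2] (faults so far: 5)
  step 13: ref 4 -> HIT, frames=[4,3,2] (faults so far: 5)
  step 14: ref 1 -> FAULT, evict 2, frames=[4,3,1] (faults so far: 6)
  step 15: ref 2 -> FAULT, evict 3, frames=[4,2,1] (faults so far: 7)
  LRU total faults: 7
--- Optimal ---
  step 0: ref 1 -> FAULT, frames=[1,-,-] (faults so far: 1)
  step 1: ref 1 -> HIT, frames=[1,-,-] (faults so far: 1)
  step 2: ref 4 -> FAULT, frames=[1,4,-] (faults so far: 2)
  step 3: ref 2 -> FAULT, frames=[1,4,2] (faults so far: 3)
  step 4: ref 1 -> HIT, frames=[1,4,2] (faults so far: 3)
  step 5: ref 1 -> HIT, frames=[1,4,2] (faults so far: 3)
  step 6: ref 1 -> HIT, frames=[1,4,2] (faults so far: 3)
  step 7: ref 2 -> HIT, frames=[1,4,2] (faults so far: 3)
  step 8: ref 2 -> HIT, frames=[1,4,2] (faults so far: 3)
  step 9: ref 2 -> HIT, frames=[1,4,2] (faults so far: 3)
  step 10: ref 3 -> FAULT, evict 2, frames=[1,4,3] (faults so far: 4)
  step 11: ref 4 -> HIT, frames=[1,4,3] (faults so far: 4)
  step 12: ref 3 -> HIT, frames=[1,4,3] (faults so far: 4)
  step 13: ref 4 -> HIT, frames=[1,4,3] (faults so far: 4)
  step 14: ref 1 -> HIT, frames=[1,4,3] (faults so far: 4)
  step 15: ref 2 -> FAULT, evict 1, frames=[2,4,3] (faults so far: 5)
  Optimal total faults: 5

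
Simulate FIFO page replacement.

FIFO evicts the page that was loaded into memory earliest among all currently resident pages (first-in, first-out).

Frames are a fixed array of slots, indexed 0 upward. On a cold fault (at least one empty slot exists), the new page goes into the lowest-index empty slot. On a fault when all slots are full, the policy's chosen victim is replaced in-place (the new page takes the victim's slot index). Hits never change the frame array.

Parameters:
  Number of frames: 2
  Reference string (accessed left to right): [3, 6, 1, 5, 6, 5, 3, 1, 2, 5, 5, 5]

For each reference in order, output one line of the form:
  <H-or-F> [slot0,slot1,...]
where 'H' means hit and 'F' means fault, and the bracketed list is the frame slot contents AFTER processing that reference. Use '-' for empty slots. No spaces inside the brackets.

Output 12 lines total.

F [3,-]
F [3,6]
F [1,6]
F [1,5]
F [6,5]
H [6,5]
F [6,3]
F [1,3]
F [1,2]
F [5,2]
H [5,2]
H [5,2]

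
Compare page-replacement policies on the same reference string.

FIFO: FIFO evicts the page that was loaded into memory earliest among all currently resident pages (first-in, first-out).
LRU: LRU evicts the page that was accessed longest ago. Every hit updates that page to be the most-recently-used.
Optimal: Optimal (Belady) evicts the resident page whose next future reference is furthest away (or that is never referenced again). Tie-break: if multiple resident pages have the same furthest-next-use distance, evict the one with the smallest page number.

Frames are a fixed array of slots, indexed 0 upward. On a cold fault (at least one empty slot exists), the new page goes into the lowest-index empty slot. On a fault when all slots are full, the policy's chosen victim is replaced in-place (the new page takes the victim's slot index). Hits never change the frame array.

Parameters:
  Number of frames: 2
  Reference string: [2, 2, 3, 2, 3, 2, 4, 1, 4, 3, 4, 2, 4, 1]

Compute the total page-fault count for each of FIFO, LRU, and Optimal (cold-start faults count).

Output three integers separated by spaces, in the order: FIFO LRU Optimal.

Answer: 8 7 7

Derivation:
--- FIFO ---
  step 0: ref 2 -> FAULT, frames=[2,-] (faults so far: 1)
  step 1: ref 2 -> HIT, frames=[2,-] (faults so far: 1)
  step 2: ref 3 -> FAULT, frames=[2,3] (faults so far: 2)
  step 3: ref 2 -> HIT, frames=[2,3] (faults so far: 2)
  step 4: ref 3 -> HIT, frames=[2,3] (faults so far: 2)
  step 5: ref 2 -> HIT, frames=[2,3] (faults so far: 2)
  step 6: ref 4 -> FAULT, evict 2, frames=[4,3] (faults so far: 3)
  step 7: ref 1 -> FAULT, evict 3, frames=[4,1] (faults so far: 4)
  step 8: ref 4 -> HIT, frames=[4,1] (faults so far: 4)
  step 9: ref 3 -> FAULT, evict 4, frames=[3,1] (faults so far: 5)
  step 10: ref 4 -> FAULT, evict 1, frames=[3,4] (faults so far: 6)
  step 11: ref 2 -> FAULT, evict 3, frames=[2,4] (faults so far: 7)
  step 12: ref 4 -> HIT, frames=[2,4] (faults so far: 7)
  step 13: ref 1 -> FAULT, evict 4, frames=[2,1] (faults so far: 8)
  FIFO total faults: 8
--- LRU ---
  step 0: ref 2 -> FAULT, frames=[2,-] (faults so far: 1)
  step 1: ref 2 -> HIT, frames=[2,-] (faults so far: 1)
  step 2: ref 3 -> FAULT, frames=[2,3] (faults so far: 2)
  step 3: ref 2 -> HIT, frames=[2,3] (faults so far: 2)
  step 4: ref 3 -> HIT, frames=[2,3] (faults so far: 2)
  step 5: ref 2 -> HIT, frames=[2,3] (faults so far: 2)
  step 6: ref 4 -> FAULT, evict 3, frames=[2,4] (faults so far: 3)
  step 7: ref 1 -> FAULT, evict 2, frames=[1,4] (faults so far: 4)
  step 8: ref 4 -> HIT, frames=[1,4] (faults so far: 4)
  step 9: ref 3 -> FAULT, evict 1, frames=[3,4] (faults so far: 5)
  step 10: ref 4 -> HIT, frames=[3,4] (faults so far: 5)
  step 11: ref 2 -> FAULT, evict 3, frames=[2,4] (faults so far: 6)
  step 12: ref 4 -> HIT, frames=[2,4] (faults so far: 6)
  step 13: ref 1 -> FAULT, evict 2, frames=[1,4] (faults so far: 7)
  LRU total faults: 7
--- Optimal ---
  step 0: ref 2 -> FAULT, frames=[2,-] (faults so far: 1)
  step 1: ref 2 -> HIT, frames=[2,-] (faults so far: 1)
  step 2: ref 3 -> FAULT, frames=[2,3] (faults so far: 2)
  step 3: ref 2 -> HIT, frames=[2,3] (faults so far: 2)
  step 4: ref 3 -> HIT, frames=[2,3] (faults so far: 2)
  step 5: ref 2 -> HIT, frames=[2,3] (faults so far: 2)
  step 6: ref 4 -> FAULT, evict 2, frames=[4,3] (faults so far: 3)
  step 7: ref 1 -> FAULT, evict 3, frames=[4,1] (faults so far: 4)
  step 8: ref 4 -> HIT, frames=[4,1] (faults so far: 4)
  step 9: ref 3 -> FAULT, evict 1, frames=[4,3] (faults so far: 5)
  step 10: ref 4 -> HIT, frames=[4,3] (faults so far: 5)
  step 11: ref 2 -> FAULT, evict 3, frames=[4,2] (faults so far: 6)
  step 12: ref 4 -> HIT, frames=[4,2] (faults so far: 6)
  step 13: ref 1 -> FAULT, evict 2, frames=[4,1] (faults so far: 7)
  Optimal total faults: 7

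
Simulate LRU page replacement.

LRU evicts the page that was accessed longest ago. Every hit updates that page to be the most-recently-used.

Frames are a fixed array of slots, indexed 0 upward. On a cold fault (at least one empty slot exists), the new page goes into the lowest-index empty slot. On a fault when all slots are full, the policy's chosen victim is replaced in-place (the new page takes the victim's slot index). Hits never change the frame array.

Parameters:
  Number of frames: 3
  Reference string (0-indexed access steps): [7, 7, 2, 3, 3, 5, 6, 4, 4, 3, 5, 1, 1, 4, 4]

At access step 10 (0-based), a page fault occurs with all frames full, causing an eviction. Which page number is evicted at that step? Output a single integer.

Step 0: ref 7 -> FAULT, frames=[7,-,-]
Step 1: ref 7 -> HIT, frames=[7,-,-]
Step 2: ref 2 -> FAULT, frames=[7,2,-]
Step 3: ref 3 -> FAULT, frames=[7,2,3]
Step 4: ref 3 -> HIT, frames=[7,2,3]
Step 5: ref 5 -> FAULT, evict 7, frames=[5,2,3]
Step 6: ref 6 -> FAULT, evict 2, frames=[5,6,3]
Step 7: ref 4 -> FAULT, evict 3, frames=[5,6,4]
Step 8: ref 4 -> HIT, frames=[5,6,4]
Step 9: ref 3 -> FAULT, evict 5, frames=[3,6,4]
Step 10: ref 5 -> FAULT, evict 6, frames=[3,5,4]
At step 10: evicted page 6

Answer: 6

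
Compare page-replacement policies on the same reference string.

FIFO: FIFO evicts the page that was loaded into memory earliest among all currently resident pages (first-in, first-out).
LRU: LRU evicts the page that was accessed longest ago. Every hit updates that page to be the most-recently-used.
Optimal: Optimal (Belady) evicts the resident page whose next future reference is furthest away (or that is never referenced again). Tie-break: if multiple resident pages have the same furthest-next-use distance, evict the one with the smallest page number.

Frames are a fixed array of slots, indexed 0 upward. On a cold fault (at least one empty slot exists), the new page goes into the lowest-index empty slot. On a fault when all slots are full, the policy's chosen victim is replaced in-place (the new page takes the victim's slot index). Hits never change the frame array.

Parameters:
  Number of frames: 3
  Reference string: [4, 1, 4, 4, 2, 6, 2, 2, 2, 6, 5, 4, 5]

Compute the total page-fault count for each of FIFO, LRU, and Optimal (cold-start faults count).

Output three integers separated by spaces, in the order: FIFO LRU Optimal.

Answer: 6 6 5

Derivation:
--- FIFO ---
  step 0: ref 4 -> FAULT, frames=[4,-,-] (faults so far: 1)
  step 1: ref 1 -> FAULT, frames=[4,1,-] (faults so far: 2)
  step 2: ref 4 -> HIT, frames=[4,1,-] (faults so far: 2)
  step 3: ref 4 -> HIT, frames=[4,1,-] (faults so far: 2)
  step 4: ref 2 -> FAULT, frames=[4,1,2] (faults so far: 3)
  step 5: ref 6 -> FAULT, evict 4, frames=[6,1,2] (faults so far: 4)
  step 6: ref 2 -> HIT, frames=[6,1,2] (faults so far: 4)
  step 7: ref 2 -> HIT, frames=[6,1,2] (faults so far: 4)
  step 8: ref 2 -> HIT, frames=[6,1,2] (faults so far: 4)
  step 9: ref 6 -> HIT, frames=[6,1,2] (faults so far: 4)
  step 10: ref 5 -> FAULT, evict 1, frames=[6,5,2] (faults so far: 5)
  step 11: ref 4 -> FAULT, evict 2, frames=[6,5,4] (faults so far: 6)
  step 12: ref 5 -> HIT, frames=[6,5,4] (faults so far: 6)
  FIFO total faults: 6
--- LRU ---
  step 0: ref 4 -> FAULT, frames=[4,-,-] (faults so far: 1)
  step 1: ref 1 -> FAULT, frames=[4,1,-] (faults so far: 2)
  step 2: ref 4 -> HIT, frames=[4,1,-] (faults so far: 2)
  step 3: ref 4 -> HIT, frames=[4,1,-] (faults so far: 2)
  step 4: ref 2 -> FAULT, frames=[4,1,2] (faults so far: 3)
  step 5: ref 6 -> FAULT, evict 1, frames=[4,6,2] (faults so far: 4)
  step 6: ref 2 -> HIT, frames=[4,6,2] (faults so far: 4)
  step 7: ref 2 -> HIT, frames=[4,6,2] (faults so far: 4)
  step 8: ref 2 -> HIT, frames=[4,6,2] (faults so far: 4)
  step 9: ref 6 -> HIT, frames=[4,6,2] (faults so far: 4)
  step 10: ref 5 -> FAULT, evict 4, frames=[5,6,2] (faults so far: 5)
  step 11: ref 4 -> FAULT, evict 2, frames=[5,6,4] (faults so far: 6)
  step 12: ref 5 -> HIT, frames=[5,6,4] (faults so far: 6)
  LRU total faults: 6
--- Optimal ---
  step 0: ref 4 -> FAULT, frames=[4,-,-] (faults so far: 1)
  step 1: ref 1 -> FAULT, frames=[4,1,-] (faults so far: 2)
  step 2: ref 4 -> HIT, frames=[4,1,-] (faults so far: 2)
  step 3: ref 4 -> HIT, frames=[4,1,-] (faults so far: 2)
  step 4: ref 2 -> FAULT, frames=[4,1,2] (faults so far: 3)
  step 5: ref 6 -> FAULT, evict 1, frames=[4,6,2] (faults so far: 4)
  step 6: ref 2 -> HIT, frames=[4,6,2] (faults so far: 4)
  step 7: ref 2 -> HIT, frames=[4,6,2] (faults so far: 4)
  step 8: ref 2 -> HIT, frames=[4,6,2] (faults so far: 4)
  step 9: ref 6 -> HIT, frames=[4,6,2] (faults so far: 4)
  step 10: ref 5 -> FAULT, evict 2, frames=[4,6,5] (faults so far: 5)
  step 11: ref 4 -> HIT, frames=[4,6,5] (faults so far: 5)
  step 12: ref 5 -> HIT, frames=[4,6,5] (faults so far: 5)
  Optimal total faults: 5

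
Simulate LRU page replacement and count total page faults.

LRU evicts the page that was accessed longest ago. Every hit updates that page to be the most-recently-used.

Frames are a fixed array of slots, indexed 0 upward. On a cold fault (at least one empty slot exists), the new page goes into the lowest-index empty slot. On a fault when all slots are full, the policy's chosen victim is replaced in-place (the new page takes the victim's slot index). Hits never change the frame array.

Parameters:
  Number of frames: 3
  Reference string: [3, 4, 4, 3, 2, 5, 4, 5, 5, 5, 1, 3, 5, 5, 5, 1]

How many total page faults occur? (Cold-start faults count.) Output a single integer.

Step 0: ref 3 → FAULT, frames=[3,-,-]
Step 1: ref 4 → FAULT, frames=[3,4,-]
Step 2: ref 4 → HIT, frames=[3,4,-]
Step 3: ref 3 → HIT, frames=[3,4,-]
Step 4: ref 2 → FAULT, frames=[3,4,2]
Step 5: ref 5 → FAULT (evict 4), frames=[3,5,2]
Step 6: ref 4 → FAULT (evict 3), frames=[4,5,2]
Step 7: ref 5 → HIT, frames=[4,5,2]
Step 8: ref 5 → HIT, frames=[4,5,2]
Step 9: ref 5 → HIT, frames=[4,5,2]
Step 10: ref 1 → FAULT (evict 2), frames=[4,5,1]
Step 11: ref 3 → FAULT (evict 4), frames=[3,5,1]
Step 12: ref 5 → HIT, frames=[3,5,1]
Step 13: ref 5 → HIT, frames=[3,5,1]
Step 14: ref 5 → HIT, frames=[3,5,1]
Step 15: ref 1 → HIT, frames=[3,5,1]
Total faults: 7

Answer: 7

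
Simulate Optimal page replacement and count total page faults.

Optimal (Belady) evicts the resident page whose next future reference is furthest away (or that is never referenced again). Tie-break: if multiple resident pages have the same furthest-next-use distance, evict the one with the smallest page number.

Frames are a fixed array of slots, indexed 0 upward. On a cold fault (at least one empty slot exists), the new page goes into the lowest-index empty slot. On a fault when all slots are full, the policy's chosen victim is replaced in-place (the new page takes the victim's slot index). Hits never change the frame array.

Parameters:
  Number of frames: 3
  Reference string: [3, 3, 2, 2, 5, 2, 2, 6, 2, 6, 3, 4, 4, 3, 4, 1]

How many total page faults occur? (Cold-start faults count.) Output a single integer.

Step 0: ref 3 → FAULT, frames=[3,-,-]
Step 1: ref 3 → HIT, frames=[3,-,-]
Step 2: ref 2 → FAULT, frames=[3,2,-]
Step 3: ref 2 → HIT, frames=[3,2,-]
Step 4: ref 5 → FAULT, frames=[3,2,5]
Step 5: ref 2 → HIT, frames=[3,2,5]
Step 6: ref 2 → HIT, frames=[3,2,5]
Step 7: ref 6 → FAULT (evict 5), frames=[3,2,6]
Step 8: ref 2 → HIT, frames=[3,2,6]
Step 9: ref 6 → HIT, frames=[3,2,6]
Step 10: ref 3 → HIT, frames=[3,2,6]
Step 11: ref 4 → FAULT (evict 2), frames=[3,4,6]
Step 12: ref 4 → HIT, frames=[3,4,6]
Step 13: ref 3 → HIT, frames=[3,4,6]
Step 14: ref 4 → HIT, frames=[3,4,6]
Step 15: ref 1 → FAULT (evict 3), frames=[1,4,6]
Total faults: 6

Answer: 6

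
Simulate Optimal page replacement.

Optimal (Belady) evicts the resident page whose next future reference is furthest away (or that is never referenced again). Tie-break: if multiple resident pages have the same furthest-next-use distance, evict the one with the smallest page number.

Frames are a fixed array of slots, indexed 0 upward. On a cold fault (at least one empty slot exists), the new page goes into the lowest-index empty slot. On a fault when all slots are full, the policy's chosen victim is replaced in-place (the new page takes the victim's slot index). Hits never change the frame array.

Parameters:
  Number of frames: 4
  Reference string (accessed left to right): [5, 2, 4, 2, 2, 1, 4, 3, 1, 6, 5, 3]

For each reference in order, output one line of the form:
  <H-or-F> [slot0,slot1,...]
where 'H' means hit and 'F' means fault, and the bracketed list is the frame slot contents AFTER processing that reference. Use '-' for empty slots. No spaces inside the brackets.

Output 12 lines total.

F [5,-,-,-]
F [5,2,-,-]
F [5,2,4,-]
H [5,2,4,-]
H [5,2,4,-]
F [5,2,4,1]
H [5,2,4,1]
F [5,3,4,1]
H [5,3,4,1]
F [5,3,4,6]
H [5,3,4,6]
H [5,3,4,6]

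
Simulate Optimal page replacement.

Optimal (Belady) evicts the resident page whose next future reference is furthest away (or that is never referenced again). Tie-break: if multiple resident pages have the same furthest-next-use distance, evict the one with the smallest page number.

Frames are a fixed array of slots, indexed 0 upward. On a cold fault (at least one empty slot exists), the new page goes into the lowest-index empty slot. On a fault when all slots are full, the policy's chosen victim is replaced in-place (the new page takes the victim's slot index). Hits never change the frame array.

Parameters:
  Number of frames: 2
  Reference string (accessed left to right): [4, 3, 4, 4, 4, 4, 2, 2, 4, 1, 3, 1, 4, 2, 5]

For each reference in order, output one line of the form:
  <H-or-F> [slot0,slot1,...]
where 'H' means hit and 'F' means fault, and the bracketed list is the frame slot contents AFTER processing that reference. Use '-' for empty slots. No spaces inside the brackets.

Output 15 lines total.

F [4,-]
F [4,3]
H [4,3]
H [4,3]
H [4,3]
H [4,3]
F [4,2]
H [4,2]
H [4,2]
F [4,1]
F [3,1]
H [3,1]
F [3,4]
F [2,4]
F [5,4]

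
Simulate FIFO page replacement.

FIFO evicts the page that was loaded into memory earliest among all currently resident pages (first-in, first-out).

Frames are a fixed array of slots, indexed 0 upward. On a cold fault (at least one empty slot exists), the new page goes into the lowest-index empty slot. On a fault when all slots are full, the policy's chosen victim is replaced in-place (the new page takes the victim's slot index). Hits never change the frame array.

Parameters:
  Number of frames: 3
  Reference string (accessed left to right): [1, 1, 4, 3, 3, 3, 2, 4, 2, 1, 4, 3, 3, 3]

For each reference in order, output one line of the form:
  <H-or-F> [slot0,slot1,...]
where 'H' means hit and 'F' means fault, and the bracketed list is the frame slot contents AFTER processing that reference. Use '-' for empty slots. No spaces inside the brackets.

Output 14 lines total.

F [1,-,-]
H [1,-,-]
F [1,4,-]
F [1,4,3]
H [1,4,3]
H [1,4,3]
F [2,4,3]
H [2,4,3]
H [2,4,3]
F [2,1,3]
F [2,1,4]
F [3,1,4]
H [3,1,4]
H [3,1,4]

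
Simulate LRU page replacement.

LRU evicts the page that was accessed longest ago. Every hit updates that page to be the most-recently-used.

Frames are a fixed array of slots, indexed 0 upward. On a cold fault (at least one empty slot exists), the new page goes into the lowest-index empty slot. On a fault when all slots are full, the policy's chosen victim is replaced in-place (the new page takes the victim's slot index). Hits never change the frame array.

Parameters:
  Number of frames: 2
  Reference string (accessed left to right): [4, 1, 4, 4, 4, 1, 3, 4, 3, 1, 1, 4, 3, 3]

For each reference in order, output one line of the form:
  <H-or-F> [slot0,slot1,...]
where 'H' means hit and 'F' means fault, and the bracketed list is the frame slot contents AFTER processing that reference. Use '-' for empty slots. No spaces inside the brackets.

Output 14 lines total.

F [4,-]
F [4,1]
H [4,1]
H [4,1]
H [4,1]
H [4,1]
F [3,1]
F [3,4]
H [3,4]
F [3,1]
H [3,1]
F [4,1]
F [4,3]
H [4,3]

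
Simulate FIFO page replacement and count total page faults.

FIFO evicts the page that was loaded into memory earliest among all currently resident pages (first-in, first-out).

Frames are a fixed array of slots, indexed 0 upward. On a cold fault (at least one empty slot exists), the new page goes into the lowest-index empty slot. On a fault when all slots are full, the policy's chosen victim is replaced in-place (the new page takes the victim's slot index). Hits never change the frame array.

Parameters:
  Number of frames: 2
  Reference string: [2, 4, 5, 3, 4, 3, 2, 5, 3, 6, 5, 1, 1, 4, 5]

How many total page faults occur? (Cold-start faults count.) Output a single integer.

Step 0: ref 2 → FAULT, frames=[2,-]
Step 1: ref 4 → FAULT, frames=[2,4]
Step 2: ref 5 → FAULT (evict 2), frames=[5,4]
Step 3: ref 3 → FAULT (evict 4), frames=[5,3]
Step 4: ref 4 → FAULT (evict 5), frames=[4,3]
Step 5: ref 3 → HIT, frames=[4,3]
Step 6: ref 2 → FAULT (evict 3), frames=[4,2]
Step 7: ref 5 → FAULT (evict 4), frames=[5,2]
Step 8: ref 3 → FAULT (evict 2), frames=[5,3]
Step 9: ref 6 → FAULT (evict 5), frames=[6,3]
Step 10: ref 5 → FAULT (evict 3), frames=[6,5]
Step 11: ref 1 → FAULT (evict 6), frames=[1,5]
Step 12: ref 1 → HIT, frames=[1,5]
Step 13: ref 4 → FAULT (evict 5), frames=[1,4]
Step 14: ref 5 → FAULT (evict 1), frames=[5,4]
Total faults: 13

Answer: 13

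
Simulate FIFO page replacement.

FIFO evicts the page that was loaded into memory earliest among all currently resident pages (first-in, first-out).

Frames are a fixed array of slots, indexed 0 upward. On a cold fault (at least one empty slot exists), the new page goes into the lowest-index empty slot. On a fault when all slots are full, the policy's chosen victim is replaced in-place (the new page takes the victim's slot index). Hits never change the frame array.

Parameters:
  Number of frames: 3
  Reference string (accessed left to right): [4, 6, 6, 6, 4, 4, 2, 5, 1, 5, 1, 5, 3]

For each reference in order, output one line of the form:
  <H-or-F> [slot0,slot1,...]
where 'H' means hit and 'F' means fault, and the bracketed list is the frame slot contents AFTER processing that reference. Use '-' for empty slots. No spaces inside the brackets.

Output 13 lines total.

F [4,-,-]
F [4,6,-]
H [4,6,-]
H [4,6,-]
H [4,6,-]
H [4,6,-]
F [4,6,2]
F [5,6,2]
F [5,1,2]
H [5,1,2]
H [5,1,2]
H [5,1,2]
F [5,1,3]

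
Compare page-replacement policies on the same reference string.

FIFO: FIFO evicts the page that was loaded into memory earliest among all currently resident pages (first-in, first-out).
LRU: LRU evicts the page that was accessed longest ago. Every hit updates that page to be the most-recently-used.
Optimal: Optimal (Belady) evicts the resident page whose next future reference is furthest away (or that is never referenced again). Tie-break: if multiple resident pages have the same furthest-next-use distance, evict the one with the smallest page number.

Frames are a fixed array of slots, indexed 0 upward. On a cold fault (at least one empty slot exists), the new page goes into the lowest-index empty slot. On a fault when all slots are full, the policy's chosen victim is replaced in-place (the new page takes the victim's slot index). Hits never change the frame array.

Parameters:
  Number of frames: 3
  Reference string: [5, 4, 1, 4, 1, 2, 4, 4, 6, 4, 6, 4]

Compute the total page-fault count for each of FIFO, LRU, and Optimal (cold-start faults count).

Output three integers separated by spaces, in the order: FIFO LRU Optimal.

--- FIFO ---
  step 0: ref 5 -> FAULT, frames=[5,-,-] (faults so far: 1)
  step 1: ref 4 -> FAULT, frames=[5,4,-] (faults so far: 2)
  step 2: ref 1 -> FAULT, frames=[5,4,1] (faults so far: 3)
  step 3: ref 4 -> HIT, frames=[5,4,1] (faults so far: 3)
  step 4: ref 1 -> HIT, frames=[5,4,1] (faults so far: 3)
  step 5: ref 2 -> FAULT, evict 5, frames=[2,4,1] (faults so far: 4)
  step 6: ref 4 -> HIT, frames=[2,4,1] (faults so far: 4)
  step 7: ref 4 -> HIT, frames=[2,4,1] (faults so far: 4)
  step 8: ref 6 -> FAULT, evict 4, frames=[2,6,1] (faults so far: 5)
  step 9: ref 4 -> FAULT, evict 1, frames=[2,6,4] (faults so far: 6)
  step 10: ref 6 -> HIT, frames=[2,6,4] (faults so far: 6)
  step 11: ref 4 -> HIT, frames=[2,6,4] (faults so far: 6)
  FIFO total faults: 6
--- LRU ---
  step 0: ref 5 -> FAULT, frames=[5,-,-] (faults so far: 1)
  step 1: ref 4 -> FAULT, frames=[5,4,-] (faults so far: 2)
  step 2: ref 1 -> FAULT, frames=[5,4,1] (faults so far: 3)
  step 3: ref 4 -> HIT, frames=[5,4,1] (faults so far: 3)
  step 4: ref 1 -> HIT, frames=[5,4,1] (faults so far: 3)
  step 5: ref 2 -> FAULT, evict 5, frames=[2,4,1] (faults so far: 4)
  step 6: ref 4 -> HIT, frames=[2,4,1] (faults so far: 4)
  step 7: ref 4 -> HIT, frames=[2,4,1] (faults so far: 4)
  step 8: ref 6 -> FAULT, evict 1, frames=[2,4,6] (faults so far: 5)
  step 9: ref 4 -> HIT, frames=[2,4,6] (faults so far: 5)
  step 10: ref 6 -> HIT, frames=[2,4,6] (faults so far: 5)
  step 11: ref 4 -> HIT, frames=[2,4,6] (faults so far: 5)
  LRU total faults: 5
--- Optimal ---
  step 0: ref 5 -> FAULT, frames=[5,-,-] (faults so far: 1)
  step 1: ref 4 -> FAULT, frames=[5,4,-] (faults so far: 2)
  step 2: ref 1 -> FAULT, frames=[5,4,1] (faults so far: 3)
  step 3: ref 4 -> HIT, frames=[5,4,1] (faults so far: 3)
  step 4: ref 1 -> HIT, frames=[5,4,1] (faults so far: 3)
  step 5: ref 2 -> FAULT, evict 1, frames=[5,4,2] (faults so far: 4)
  step 6: ref 4 -> HIT, frames=[5,4,2] (faults so far: 4)
  step 7: ref 4 -> HIT, frames=[5,4,2] (faults so far: 4)
  step 8: ref 6 -> FAULT, evict 2, frames=[5,4,6] (faults so far: 5)
  step 9: ref 4 -> HIT, frames=[5,4,6] (faults so far: 5)
  step 10: ref 6 -> HIT, frames=[5,4,6] (faults so far: 5)
  step 11: ref 4 -> HIT, frames=[5,4,6] (faults so far: 5)
  Optimal total faults: 5

Answer: 6 5 5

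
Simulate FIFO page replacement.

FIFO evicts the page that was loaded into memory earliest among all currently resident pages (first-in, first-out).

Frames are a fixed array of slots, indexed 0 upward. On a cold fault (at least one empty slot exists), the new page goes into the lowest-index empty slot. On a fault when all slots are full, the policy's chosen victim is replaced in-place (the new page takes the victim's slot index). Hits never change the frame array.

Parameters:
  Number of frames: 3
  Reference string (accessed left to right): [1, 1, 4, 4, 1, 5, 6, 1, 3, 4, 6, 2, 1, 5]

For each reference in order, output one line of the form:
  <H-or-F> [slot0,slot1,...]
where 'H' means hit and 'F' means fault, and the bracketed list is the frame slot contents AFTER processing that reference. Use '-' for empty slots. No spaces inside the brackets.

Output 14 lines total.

F [1,-,-]
H [1,-,-]
F [1,4,-]
H [1,4,-]
H [1,4,-]
F [1,4,5]
F [6,4,5]
F [6,1,5]
F [6,1,3]
F [4,1,3]
F [4,6,3]
F [4,6,2]
F [1,6,2]
F [1,5,2]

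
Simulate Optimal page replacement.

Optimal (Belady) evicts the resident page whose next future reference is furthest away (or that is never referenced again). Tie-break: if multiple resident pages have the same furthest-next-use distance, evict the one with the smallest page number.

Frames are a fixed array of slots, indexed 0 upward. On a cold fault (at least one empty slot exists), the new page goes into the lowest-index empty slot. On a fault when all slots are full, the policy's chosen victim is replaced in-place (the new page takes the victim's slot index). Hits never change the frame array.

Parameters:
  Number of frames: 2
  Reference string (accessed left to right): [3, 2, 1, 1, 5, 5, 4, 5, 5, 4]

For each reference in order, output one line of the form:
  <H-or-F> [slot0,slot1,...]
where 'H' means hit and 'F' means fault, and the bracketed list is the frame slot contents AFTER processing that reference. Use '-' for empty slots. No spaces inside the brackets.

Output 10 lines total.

F [3,-]
F [3,2]
F [3,1]
H [3,1]
F [3,5]
H [3,5]
F [4,5]
H [4,5]
H [4,5]
H [4,5]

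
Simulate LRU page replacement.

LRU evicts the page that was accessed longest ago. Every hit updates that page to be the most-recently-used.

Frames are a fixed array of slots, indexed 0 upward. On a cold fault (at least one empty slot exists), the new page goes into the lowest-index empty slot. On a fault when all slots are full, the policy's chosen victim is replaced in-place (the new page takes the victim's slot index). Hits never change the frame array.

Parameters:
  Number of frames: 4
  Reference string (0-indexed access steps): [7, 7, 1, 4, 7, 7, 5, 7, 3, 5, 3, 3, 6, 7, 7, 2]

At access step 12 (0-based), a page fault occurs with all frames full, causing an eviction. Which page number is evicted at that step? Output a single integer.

Step 0: ref 7 -> FAULT, frames=[7,-,-,-]
Step 1: ref 7 -> HIT, frames=[7,-,-,-]
Step 2: ref 1 -> FAULT, frames=[7,1,-,-]
Step 3: ref 4 -> FAULT, frames=[7,1,4,-]
Step 4: ref 7 -> HIT, frames=[7,1,4,-]
Step 5: ref 7 -> HIT, frames=[7,1,4,-]
Step 6: ref 5 -> FAULT, frames=[7,1,4,5]
Step 7: ref 7 -> HIT, frames=[7,1,4,5]
Step 8: ref 3 -> FAULT, evict 1, frames=[7,3,4,5]
Step 9: ref 5 -> HIT, frames=[7,3,4,5]
Step 10: ref 3 -> HIT, frames=[7,3,4,5]
Step 11: ref 3 -> HIT, frames=[7,3,4,5]
Step 12: ref 6 -> FAULT, evict 4, frames=[7,3,6,5]
At step 12: evicted page 4

Answer: 4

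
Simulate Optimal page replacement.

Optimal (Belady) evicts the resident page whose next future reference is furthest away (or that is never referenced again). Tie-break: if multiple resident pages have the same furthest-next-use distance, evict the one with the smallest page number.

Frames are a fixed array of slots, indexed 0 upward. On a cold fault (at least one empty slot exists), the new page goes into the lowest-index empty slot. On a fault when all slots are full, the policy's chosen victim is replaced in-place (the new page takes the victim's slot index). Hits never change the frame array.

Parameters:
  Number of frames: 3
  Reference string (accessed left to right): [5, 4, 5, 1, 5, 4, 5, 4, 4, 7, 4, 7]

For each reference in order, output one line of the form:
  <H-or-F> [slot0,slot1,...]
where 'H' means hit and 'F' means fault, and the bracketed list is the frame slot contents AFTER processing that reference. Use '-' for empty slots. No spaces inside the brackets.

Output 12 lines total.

F [5,-,-]
F [5,4,-]
H [5,4,-]
F [5,4,1]
H [5,4,1]
H [5,4,1]
H [5,4,1]
H [5,4,1]
H [5,4,1]
F [5,4,7]
H [5,4,7]
H [5,4,7]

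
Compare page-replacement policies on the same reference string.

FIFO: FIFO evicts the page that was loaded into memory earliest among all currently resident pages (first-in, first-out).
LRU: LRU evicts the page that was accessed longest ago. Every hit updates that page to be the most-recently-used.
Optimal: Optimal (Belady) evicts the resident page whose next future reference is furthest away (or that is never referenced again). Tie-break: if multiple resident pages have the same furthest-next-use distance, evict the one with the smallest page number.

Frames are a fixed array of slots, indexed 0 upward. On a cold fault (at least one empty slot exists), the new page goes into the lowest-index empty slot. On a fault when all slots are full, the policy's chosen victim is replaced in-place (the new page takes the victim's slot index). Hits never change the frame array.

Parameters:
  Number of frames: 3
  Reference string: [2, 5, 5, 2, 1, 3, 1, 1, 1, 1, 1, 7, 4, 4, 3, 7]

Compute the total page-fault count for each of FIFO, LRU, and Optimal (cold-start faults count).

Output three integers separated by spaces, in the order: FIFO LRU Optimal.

--- FIFO ---
  step 0: ref 2 -> FAULT, frames=[2,-,-] (faults so far: 1)
  step 1: ref 5 -> FAULT, frames=[2,5,-] (faults so far: 2)
  step 2: ref 5 -> HIT, frames=[2,5,-] (faults so far: 2)
  step 3: ref 2 -> HIT, frames=[2,5,-] (faults so far: 2)
  step 4: ref 1 -> FAULT, frames=[2,5,1] (faults so far: 3)
  step 5: ref 3 -> FAULT, evict 2, frames=[3,5,1] (faults so far: 4)
  step 6: ref 1 -> HIT, frames=[3,5,1] (faults so far: 4)
  step 7: ref 1 -> HIT, frames=[3,5,1] (faults so far: 4)
  step 8: ref 1 -> HIT, frames=[3,5,1] (faults so far: 4)
  step 9: ref 1 -> HIT, frames=[3,5,1] (faults so far: 4)
  step 10: ref 1 -> HIT, frames=[3,5,1] (faults so far: 4)
  step 11: ref 7 -> FAULT, evict 5, frames=[3,7,1] (faults so far: 5)
  step 12: ref 4 -> FAULT, evict 1, frames=[3,7,4] (faults so far: 6)
  step 13: ref 4 -> HIT, frames=[3,7,4] (faults so far: 6)
  step 14: ref 3 -> HIT, frames=[3,7,4] (faults so far: 6)
  step 15: ref 7 -> HIT, frames=[3,7,4] (faults so far: 6)
  FIFO total faults: 6
--- LRU ---
  step 0: ref 2 -> FAULT, frames=[2,-,-] (faults so far: 1)
  step 1: ref 5 -> FAULT, frames=[2,5,-] (faults so far: 2)
  step 2: ref 5 -> HIT, frames=[2,5,-] (faults so far: 2)
  step 3: ref 2 -> HIT, frames=[2,5,-] (faults so far: 2)
  step 4: ref 1 -> FAULT, frames=[2,5,1] (faults so far: 3)
  step 5: ref 3 -> FAULT, evict 5, frames=[2,3,1] (faults so far: 4)
  step 6: ref 1 -> HIT, frames=[2,3,1] (faults so far: 4)
  step 7: ref 1 -> HIT, frames=[2,3,1] (faults so far: 4)
  step 8: ref 1 -> HIT, frames=[2,3,1] (faults so far: 4)
  step 9: ref 1 -> HIT, frames=[2,3,1] (faults so far: 4)
  step 10: ref 1 -> HIT, frames=[2,3,1] (faults so far: 4)
  step 11: ref 7 -> FAULT, evict 2, frames=[7,3,1] (faults so far: 5)
  step 12: ref 4 -> FAULT, evict 3, frames=[7,4,1] (faults so far: 6)
  step 13: ref 4 -> HIT, frames=[7,4,1] (faults so far: 6)
  step 14: ref 3 -> FAULT, evict 1, frames=[7,4,3] (faults so far: 7)
  step 15: ref 7 -> HIT, frames=[7,4,3] (faults so far: 7)
  LRU total faults: 7
--- Optimal ---
  step 0: ref 2 -> FAULT, frames=[2,-,-] (faults so far: 1)
  step 1: ref 5 -> FAULT, frames=[2,5,-] (faults so far: 2)
  step 2: ref 5 -> HIT, frames=[2,5,-] (faults so far: 2)
  step 3: ref 2 -> HIT, frames=[2,5,-] (faults so far: 2)
  step 4: ref 1 -> FAULT, frames=[2,5,1] (faults so far: 3)
  step 5: ref 3 -> FAULT, evict 2, frames=[3,5,1] (faults so far: 4)
  step 6: ref 1 -> HIT, frames=[3,5,1] (faults so far: 4)
  step 7: ref 1 -> HIT, frames=[3,5,1] (faults so far: 4)
  step 8: ref 1 -> HIT, frames=[3,5,1] (faults so far: 4)
  step 9: ref 1 -> HIT, frames=[3,5,1] (faults so far: 4)
  step 10: ref 1 -> HIT, frames=[3,5,1] (faults so far: 4)
  step 11: ref 7 -> FAULT, evict 1, frames=[3,5,7] (faults so far: 5)
  step 12: ref 4 -> FAULT, evict 5, frames=[3,4,7] (faults so far: 6)
  step 13: ref 4 -> HIT, frames=[3,4,7] (faults so far: 6)
  step 14: ref 3 -> HIT, frames=[3,4,7] (faults so far: 6)
  step 15: ref 7 -> HIT, frames=[3,4,7] (faults so far: 6)
  Optimal total faults: 6

Answer: 6 7 6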